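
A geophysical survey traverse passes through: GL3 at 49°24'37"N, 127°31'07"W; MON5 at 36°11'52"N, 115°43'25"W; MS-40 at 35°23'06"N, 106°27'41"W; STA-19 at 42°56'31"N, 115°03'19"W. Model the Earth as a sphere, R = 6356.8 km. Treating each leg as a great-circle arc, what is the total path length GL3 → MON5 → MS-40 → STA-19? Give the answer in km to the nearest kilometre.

3702 km

GL3: φ = +49.41028°, λ = -127.51861°
MON5: φ = +36.19778°, λ = -115.72361°
MS-40: φ = +35.38500°, λ = -106.46139°
STA-19: φ = +42.94194°, λ = -115.05528°
GL3→MON5: c = 0.274936 rad, d = 1747.71 km
MON5→MS-40: c = 0.131841 rad, d = 838.09 km
MS-40→STA-19: c = 0.175647 rad, d = 1116.55 km
Total = 1747.71 + 838.09 + 1116.55 = 3702.35 km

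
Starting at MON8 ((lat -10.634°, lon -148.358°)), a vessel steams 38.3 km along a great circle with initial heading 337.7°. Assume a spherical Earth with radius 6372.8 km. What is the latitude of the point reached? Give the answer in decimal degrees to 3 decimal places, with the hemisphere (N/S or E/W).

10.315°S

δ = d/R = 38.3/6372.8 = 0.006010 rad
φ₂ = arcsin(sin φ₁ cos δ + cos φ₁ sin δ cos θ)
   = arcsin(-0.18453·0.99998 + 0.98283·0.00601·0.92521) = -10.31538°
λ₂ = λ₁ + atan2(sin θ sin δ cos φ₁, cos δ − sin φ₁ sin φ₂) = -148.49081°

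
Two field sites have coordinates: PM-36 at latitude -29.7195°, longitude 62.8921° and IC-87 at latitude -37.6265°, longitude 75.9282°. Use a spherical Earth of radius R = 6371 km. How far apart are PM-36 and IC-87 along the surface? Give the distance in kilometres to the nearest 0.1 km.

Δφ = -7.9070°,  Δλ = 13.0361°
a = sin²(Δφ/2) + cos φ₁ cos φ₂ sin²(Δλ/2) = 0.013617
c = 2·arcsin(√a) = 0.233917 rad = 13.4024°
d = R·c = 6371 × 0.233917 = 1490.3 km

1490.3 km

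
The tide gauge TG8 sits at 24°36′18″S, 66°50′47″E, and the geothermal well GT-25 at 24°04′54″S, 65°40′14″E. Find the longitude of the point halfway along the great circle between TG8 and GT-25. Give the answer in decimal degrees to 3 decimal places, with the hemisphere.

TG8: φ = -24.60500°, λ = +66.84639°
GT-25: φ = -24.08167°, λ = +65.67056°
Bx = cos φ₂ cos Δλ = 0.912773,  By = cos φ₂ sin Δλ = -0.018735
φₘ = atan2(sin φ₁ + sin φ₂, √((cos φ₁ + Bx)² + By²)) = -24.34447°
λₘ = λ₁ + atan2(By, cos φ₁ + Bx) = 66.25726°

66.257°E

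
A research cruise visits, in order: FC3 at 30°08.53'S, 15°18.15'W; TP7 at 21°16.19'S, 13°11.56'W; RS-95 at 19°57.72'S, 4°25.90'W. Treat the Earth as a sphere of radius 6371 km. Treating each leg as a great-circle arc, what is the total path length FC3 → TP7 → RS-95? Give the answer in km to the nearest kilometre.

1932 km

FC3: φ = -30.14217°, λ = -15.30250°
TP7: φ = -21.26983°, λ = -13.19267°
RS-95: φ = -19.96200°, λ = -4.43167°
FC3→TP7: c = 0.158354 rad, d = 1008.87 km
TP7→RS-95: c = 0.144904 rad, d = 923.18 km
Total = 1008.87 + 923.18 = 1932.06 km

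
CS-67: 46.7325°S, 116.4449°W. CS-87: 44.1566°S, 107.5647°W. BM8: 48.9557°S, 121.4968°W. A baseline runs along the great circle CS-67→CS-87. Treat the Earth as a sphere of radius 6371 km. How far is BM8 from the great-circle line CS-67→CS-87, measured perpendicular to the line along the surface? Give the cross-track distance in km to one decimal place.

123.0 km

δ₁₃ = central angle CS-67→BM8 = 0.070740 rad  (haversine)
θ₁₃ = bearing CS-67→BM8 = 234.892°,  θ₁₂ = bearing CS-67→CS-87 = 70.748°
dₓₜ = R·arcsin(sin δ₁₃ · sin(θ₁₃ − θ₁₂)) = 6371·arcsin(0.07068·sin(164.145°)) = 123.036 km
|dₓₜ| = 123.036 km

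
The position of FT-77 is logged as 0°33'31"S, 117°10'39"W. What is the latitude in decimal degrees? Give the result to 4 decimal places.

0° + 33′/60 + 31″/3600 = 0 + 0.55000 + 0.00861 = 0.5586°

0.5586°S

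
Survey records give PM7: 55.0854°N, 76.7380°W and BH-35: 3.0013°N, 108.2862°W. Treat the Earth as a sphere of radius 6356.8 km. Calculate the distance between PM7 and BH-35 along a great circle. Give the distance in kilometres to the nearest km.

6434 km

Δφ = -52.0841°,  Δλ = -31.5482°
a = sin²(Δφ/2) + cos φ₁ cos φ₂ sin²(Δλ/2) = 0.234987
c = 2·arcsin(√a) = 1.012165 rad = 57.9928°
d = R·c = 6356.8 × 1.012165 = 6434.1 km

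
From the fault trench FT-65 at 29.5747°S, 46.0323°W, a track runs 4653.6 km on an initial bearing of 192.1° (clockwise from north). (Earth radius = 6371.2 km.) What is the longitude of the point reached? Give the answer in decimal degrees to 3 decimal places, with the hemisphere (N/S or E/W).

69.259°W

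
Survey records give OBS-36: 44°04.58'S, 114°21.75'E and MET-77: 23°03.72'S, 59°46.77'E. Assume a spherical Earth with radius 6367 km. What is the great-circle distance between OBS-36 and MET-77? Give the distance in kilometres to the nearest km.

5449 km

OBS-36: φ = -44.07633°, λ = +114.36250°
MET-77: φ = -23.06200°, λ = +59.77950°
Δφ = 21.0143°,  Δλ = -54.5830°
a = sin²(Δφ/2) + cos φ₁ cos φ₂ sin²(Δλ/2) = 0.172222
c = 2·arcsin(√a) = 0.855878 rad = 49.0382°
d = R·c = 6367 × 0.855878 = 5449.4 km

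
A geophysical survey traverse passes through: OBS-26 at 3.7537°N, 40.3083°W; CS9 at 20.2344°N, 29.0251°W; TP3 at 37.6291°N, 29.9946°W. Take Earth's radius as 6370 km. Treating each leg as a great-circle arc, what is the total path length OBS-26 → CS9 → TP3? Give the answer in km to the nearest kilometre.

4139 km

OBS-26→CS9: c = 0.345757 rad, d = 2202.47 km
CS9→TP3: c = 0.303950 rad, d = 1936.16 km
Total = 2202.47 + 1936.16 = 4138.64 km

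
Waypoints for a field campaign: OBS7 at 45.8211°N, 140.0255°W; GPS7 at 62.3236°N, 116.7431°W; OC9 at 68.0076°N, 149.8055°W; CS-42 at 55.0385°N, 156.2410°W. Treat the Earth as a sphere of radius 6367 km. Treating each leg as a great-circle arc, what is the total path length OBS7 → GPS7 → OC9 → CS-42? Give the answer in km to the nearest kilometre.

OBS7→GPS7: c = 0.369666 rad, d = 2353.66 km
GPS7→OC9: c = 0.257936 rad, d = 1642.28 km
OC9→CS-42: c = 0.232302 rad, d = 1479.07 km
Total = 2353.66 + 1642.28 + 1479.07 = 5475.01 km

5475 km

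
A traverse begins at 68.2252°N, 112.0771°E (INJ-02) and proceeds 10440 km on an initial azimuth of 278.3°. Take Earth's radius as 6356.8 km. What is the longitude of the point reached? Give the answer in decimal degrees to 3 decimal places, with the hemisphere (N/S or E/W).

12.856°E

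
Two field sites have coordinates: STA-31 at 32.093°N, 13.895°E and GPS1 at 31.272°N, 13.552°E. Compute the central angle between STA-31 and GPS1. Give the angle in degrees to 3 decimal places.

Δφ = -0.8210°,  Δλ = -0.3430°
a = sin²(Δφ/2) + cos φ₁ cos φ₂ sin²(Δλ/2) = 0.000058
c = 2·arcsin(√a) = 0.015208 rad = 0.8713°

0.871°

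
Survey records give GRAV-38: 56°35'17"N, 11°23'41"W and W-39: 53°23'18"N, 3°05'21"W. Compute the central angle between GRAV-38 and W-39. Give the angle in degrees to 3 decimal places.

GRAV-38: φ = +56.58806°, λ = -11.39472°
W-39: φ = +53.38833°, λ = -3.08917°
Δφ = -3.1997°,  Δλ = 8.3056°
a = sin²(Δφ/2) + cos φ₁ cos φ₂ sin²(Δλ/2) = 0.002502
c = 2·arcsin(√a) = 0.100075 rad = 5.7339°

5.734°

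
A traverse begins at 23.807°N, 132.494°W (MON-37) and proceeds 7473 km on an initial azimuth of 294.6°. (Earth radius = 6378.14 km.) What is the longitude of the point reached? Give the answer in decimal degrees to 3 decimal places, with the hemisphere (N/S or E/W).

δ = d/R = 7473/6378.14 = 1.171658 rad
φ₂ = arcsin(sin φ₁ cos δ + cos φ₁ sin δ cos θ)
   = arcsin(0.40366·0.38862 + 0.91491·0.92140·0.41628) = 30.51697°
λ₂ = λ₁ + atan2(sin θ sin δ cos φ₁, cos δ − sin φ₁ sin φ₂) = 150.98013°

150.980°E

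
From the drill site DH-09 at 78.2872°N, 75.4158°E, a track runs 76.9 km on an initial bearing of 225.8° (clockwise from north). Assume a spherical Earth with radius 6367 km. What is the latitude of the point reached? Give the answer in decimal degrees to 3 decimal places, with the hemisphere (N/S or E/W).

δ = d/R = 76.9/6367 = 0.012078 rad
φ₂ = arcsin(sin φ₁ cos δ + cos φ₁ sin δ cos θ)
   = arcsin(0.97918·0.99993 + 0.20301·0.01208·-0.69717) = 77.79481°
λ₂ = λ₁ + atan2(sin θ sin δ cos φ₁, cos δ − sin φ₁ sin φ₂) = 73.06856°

77.795°N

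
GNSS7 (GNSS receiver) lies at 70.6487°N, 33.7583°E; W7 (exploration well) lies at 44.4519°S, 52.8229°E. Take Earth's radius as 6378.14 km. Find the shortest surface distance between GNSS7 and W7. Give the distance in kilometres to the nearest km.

Δφ = -115.1006°,  Δλ = 19.0646°
a = sin²(Δφ/2) + cos φ₁ cos φ₂ sin²(Δλ/2) = 0.718591
c = 2·arcsin(√a) = 2.023260 rad = 115.9243°
d = R·c = 6378.14 × 2.023260 = 12904.6 km

12905 km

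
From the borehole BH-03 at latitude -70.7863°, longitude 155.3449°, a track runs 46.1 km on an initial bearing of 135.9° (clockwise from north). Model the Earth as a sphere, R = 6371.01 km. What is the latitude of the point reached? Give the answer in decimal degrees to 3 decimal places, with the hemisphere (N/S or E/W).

δ = d/R = 46.1/6371.01 = 0.007236 rad
φ₂ = arcsin(sin φ₁ cos δ + cos φ₁ sin δ cos θ)
   = arcsin(-0.94430·0.99997 + 0.32909·0.00724·-0.71813) = -71.08191°
λ₂ = λ₁ + atan2(sin θ sin δ cos φ₁, cos δ − sin φ₁ sin φ₂) = 156.23482°

71.082°S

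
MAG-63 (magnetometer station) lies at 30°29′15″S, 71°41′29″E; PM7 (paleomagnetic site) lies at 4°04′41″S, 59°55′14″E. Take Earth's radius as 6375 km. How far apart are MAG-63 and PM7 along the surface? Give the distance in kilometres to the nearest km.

3188 km

MAG-63: φ = -30.48750°, λ = +71.69139°
PM7: φ = -4.07806°, λ = +59.92056°
Δφ = 26.4094°,  Δλ = -11.7708°
a = sin²(Δφ/2) + cos φ₁ cos φ₂ sin²(Δλ/2) = 0.061218
c = 2·arcsin(√a) = 0.500041 rad = 28.6502°
d = R·c = 6375 × 0.500041 = 3187.8 km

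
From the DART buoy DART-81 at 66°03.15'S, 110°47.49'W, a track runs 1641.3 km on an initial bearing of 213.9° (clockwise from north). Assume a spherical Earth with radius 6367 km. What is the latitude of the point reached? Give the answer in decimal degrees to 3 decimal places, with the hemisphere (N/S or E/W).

DART-81: φ = -66.05250°, λ = -110.79150°
δ = d/R = 1641.3/6367 = 0.257782 rad
φ₂ = arcsin(sin φ₁ cos δ + cos φ₁ sin δ cos θ)
   = arcsin(-0.91392·0.96696 + 0.40590·0.25494·-0.83001) = -75.83814°
λ₂ = λ₁ + atan2(sin θ sin δ cos φ₁, cos δ − sin φ₁ sin φ₂) = -146.32423°

75.838°S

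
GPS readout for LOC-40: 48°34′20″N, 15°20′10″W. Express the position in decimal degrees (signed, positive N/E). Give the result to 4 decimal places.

lat: 48.5722° N → +48.5722°
lon: 15.3361° W → -15.3361°

+48.5722°, -15.3361°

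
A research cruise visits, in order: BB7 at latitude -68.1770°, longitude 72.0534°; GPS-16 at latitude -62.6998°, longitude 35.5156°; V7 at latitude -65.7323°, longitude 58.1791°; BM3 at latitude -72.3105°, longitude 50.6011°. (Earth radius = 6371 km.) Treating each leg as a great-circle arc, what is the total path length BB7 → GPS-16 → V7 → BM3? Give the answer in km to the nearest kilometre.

3693 km

BB7→GPS-16: c = 0.276836 rad, d = 1763.72 km
GPS-16→V7: c = 0.178878 rad, d = 1139.63 km
V7→BM3: c = 0.123969 rad, d = 789.81 km
Total = 1763.72 + 1139.63 + 789.81 = 3693.16 km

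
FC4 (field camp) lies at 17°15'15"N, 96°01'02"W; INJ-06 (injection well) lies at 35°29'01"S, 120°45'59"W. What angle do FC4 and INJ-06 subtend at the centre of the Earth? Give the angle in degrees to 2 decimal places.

57.72°

FC4: φ = +17.25417°, λ = -96.01722°
INJ-06: φ = -35.48361°, λ = -120.76639°
Δφ = -52.7378°,  Δλ = -24.7492°
a = sin²(Δφ/2) + cos φ₁ cos φ₂ sin²(Δλ/2) = 0.232981
c = 2·arcsin(√a) = 1.007428 rad = 57.7214°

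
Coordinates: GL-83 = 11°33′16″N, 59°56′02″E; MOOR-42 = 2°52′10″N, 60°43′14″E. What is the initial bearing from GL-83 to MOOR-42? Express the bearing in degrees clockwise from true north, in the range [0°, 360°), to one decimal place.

174.8°

GL-83: φ = +11.55444°, λ = +59.93389°
MOOR-42: φ = +2.86944°, λ = +60.72056°
Δλ = 0.7867°
y = sin Δλ · cos φ₂ = 0.013712
x = cos φ₁ sin φ₂ − sin φ₁ cos φ₂ cos Δλ = -0.150983
θ = atan2(y, x) = 174.8106° → 174.8106° (mod 360°)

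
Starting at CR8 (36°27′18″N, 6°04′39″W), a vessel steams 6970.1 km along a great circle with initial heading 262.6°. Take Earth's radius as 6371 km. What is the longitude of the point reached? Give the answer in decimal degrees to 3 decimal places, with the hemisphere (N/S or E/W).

69.692°W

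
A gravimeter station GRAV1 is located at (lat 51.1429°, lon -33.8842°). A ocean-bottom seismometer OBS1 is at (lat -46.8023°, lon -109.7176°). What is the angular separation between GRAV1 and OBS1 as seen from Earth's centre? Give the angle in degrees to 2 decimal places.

Δφ = -97.9452°,  Δλ = -75.8334°
a = sin²(Δφ/2) + cos φ₁ cos φ₂ sin²(Δλ/2) = 0.731287
c = 2·arcsin(√a) = 2.051692 rad = 117.5533°

117.55°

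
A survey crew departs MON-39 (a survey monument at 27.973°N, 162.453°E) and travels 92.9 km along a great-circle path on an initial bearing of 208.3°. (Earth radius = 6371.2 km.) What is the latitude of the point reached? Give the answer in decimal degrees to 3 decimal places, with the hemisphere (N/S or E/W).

δ = d/R = 92.9/6371.2 = 0.014581 rad
φ₂ = arcsin(sin φ₁ cos δ + cos φ₁ sin δ cos θ)
   = arcsin(0.46906·0.99989 + 0.88317·0.01458·-0.88048) = 27.23669°
λ₂ = λ₁ + atan2(sin θ sin δ cos φ₁, cos δ − sin φ₁ sin φ₂) = 162.00755°

27.237°N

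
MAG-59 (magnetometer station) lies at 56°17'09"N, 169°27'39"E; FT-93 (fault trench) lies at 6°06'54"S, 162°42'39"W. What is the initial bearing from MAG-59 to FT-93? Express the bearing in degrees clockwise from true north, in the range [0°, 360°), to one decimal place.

149.6°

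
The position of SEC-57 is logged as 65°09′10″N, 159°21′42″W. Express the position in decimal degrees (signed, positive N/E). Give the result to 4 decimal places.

lat: 65.1528° N → +65.1528°
lon: 159.3617° W → -159.3617°

+65.1528°, -159.3617°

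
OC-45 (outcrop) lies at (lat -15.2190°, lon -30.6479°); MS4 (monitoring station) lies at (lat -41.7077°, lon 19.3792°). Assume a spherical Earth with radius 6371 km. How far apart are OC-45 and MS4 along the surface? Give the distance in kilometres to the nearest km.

Δφ = -26.4887°,  Δλ = 50.0271°
a = sin²(Δφ/2) + cos φ₁ cos φ₂ sin²(Δλ/2) = 0.181281
c = 2·arcsin(√a) = 0.879629 rad = 50.3990°
d = R·c = 6371 × 0.879629 = 5604.1 km

5604 km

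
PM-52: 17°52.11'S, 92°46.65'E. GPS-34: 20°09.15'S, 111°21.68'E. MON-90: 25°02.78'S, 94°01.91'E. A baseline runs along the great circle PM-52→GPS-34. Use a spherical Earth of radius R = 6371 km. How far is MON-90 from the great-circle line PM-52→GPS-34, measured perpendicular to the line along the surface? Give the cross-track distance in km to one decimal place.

762.4 km

PM-52: φ = -17.86850°, λ = +92.77750°
GPS-34: φ = -20.15250°, λ = +111.36133°
MON-90: φ = -25.04633°, λ = +94.03183°
δ₁₃ = central angle PM-52→MON-90 = 0.126920 rad  (haversine)
θ₁₃ = bearing PM-52→MON-90 = 170.986°,  θ₁₂ = bearing PM-52→GPS-34 = 100.393°
dₓₜ = R·arcsin(sin δ₁₃ · sin(θ₁₃ − θ₁₂)) = 6371·arcsin(0.12658·sin(70.593°)) = 762.435 km
|dₓₜ| = 762.435 km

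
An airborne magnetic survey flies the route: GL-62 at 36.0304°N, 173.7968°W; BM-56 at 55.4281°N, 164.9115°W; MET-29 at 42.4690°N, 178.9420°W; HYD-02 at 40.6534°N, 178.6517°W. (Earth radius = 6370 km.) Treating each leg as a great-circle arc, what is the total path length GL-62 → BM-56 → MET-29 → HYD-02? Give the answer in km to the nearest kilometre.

4224 km

GL-62→BM-56: c = 0.354762 rad, d = 2259.84 km
BM-56→MET-29: c = 0.276403 rad, d = 1760.69 km
MET-29→HYD-02: c = 0.031914 rad, d = 203.29 km
Total = 2259.84 + 1760.69 + 203.29 = 4223.82 km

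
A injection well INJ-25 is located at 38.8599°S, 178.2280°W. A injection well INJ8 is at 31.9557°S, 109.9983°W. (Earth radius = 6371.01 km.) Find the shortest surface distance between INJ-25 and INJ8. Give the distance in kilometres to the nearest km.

Δφ = 6.9042°,  Δλ = 68.2297°
a = sin²(Δφ/2) + cos φ₁ cos φ₂ sin²(Δλ/2) = 0.211447
c = 2·arcsin(√a) = 0.955615 rad = 54.7527°
d = R·c = 6371.01 × 0.955615 = 6088.2 km

6088 km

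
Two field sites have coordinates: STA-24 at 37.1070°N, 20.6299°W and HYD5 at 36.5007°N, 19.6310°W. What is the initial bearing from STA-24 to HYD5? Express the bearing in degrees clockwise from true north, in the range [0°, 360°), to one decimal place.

Δλ = 0.9989°
y = sin Δλ · cos φ₂ = 0.014014
x = cos φ₁ sin φ₂ − sin φ₁ cos φ₂ cos Δλ = -0.010508
θ = atan2(y, x) = 126.8641° → 126.8641° (mod 360°)

126.9°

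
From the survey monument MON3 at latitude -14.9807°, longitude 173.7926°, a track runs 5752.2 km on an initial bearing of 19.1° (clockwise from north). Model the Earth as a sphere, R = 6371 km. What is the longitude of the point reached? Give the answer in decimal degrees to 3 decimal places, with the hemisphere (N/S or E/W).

168.195°W

δ = d/R = 5752.2/6371 = 0.902872 rad
φ₂ = arcsin(sin φ₁ cos δ + cos φ₁ sin δ cos θ)
   = arcsin(-0.25849·0.61936 + 0.96601·0.78511·0.94495) = 33.81916°
λ₂ = λ₁ + atan2(sin θ sin δ cos φ₁, cos δ − sin φ₁ sin φ₂) = -168.19500°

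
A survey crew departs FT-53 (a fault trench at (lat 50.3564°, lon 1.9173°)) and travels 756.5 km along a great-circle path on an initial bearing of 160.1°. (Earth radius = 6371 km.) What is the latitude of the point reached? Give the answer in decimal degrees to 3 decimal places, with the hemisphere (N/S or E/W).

43.911°N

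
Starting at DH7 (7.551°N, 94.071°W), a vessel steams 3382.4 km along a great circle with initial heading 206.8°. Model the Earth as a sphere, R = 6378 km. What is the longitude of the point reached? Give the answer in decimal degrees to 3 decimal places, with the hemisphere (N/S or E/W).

δ = d/R = 3382.4/6378 = 0.530323 rad
φ₂ = arcsin(sin φ₁ cos δ + cos φ₁ sin δ cos θ)
   = arcsin(0.13141·0.86264 + 0.99133·0.50581·-0.89259) = -19.52430°
λ₂ = λ₁ + atan2(sin θ sin δ cos φ₁, cos δ − sin φ₁ sin φ₂) = -108.07400°

108.074°W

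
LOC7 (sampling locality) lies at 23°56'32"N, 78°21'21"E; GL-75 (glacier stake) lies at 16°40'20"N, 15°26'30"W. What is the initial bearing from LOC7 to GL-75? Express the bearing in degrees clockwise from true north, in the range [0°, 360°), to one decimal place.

286.8°

LOC7: φ = +23.94222°, λ = +78.35583°
GL-75: φ = +16.67222°, λ = -15.44167°
Δλ = -93.7975°
y = sin Δλ · cos φ₂ = -0.955858
x = cos φ₁ sin φ₂ − sin φ₁ cos φ₂ cos Δλ = 0.287958
θ = atan2(y, x) = -73.2348° → 286.7652° (mod 360°)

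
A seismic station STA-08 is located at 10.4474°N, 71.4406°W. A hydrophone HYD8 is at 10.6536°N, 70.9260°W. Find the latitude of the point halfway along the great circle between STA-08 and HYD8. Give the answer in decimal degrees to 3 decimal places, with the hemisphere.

Bx = cos φ₂ cos Δλ = 0.982723,  By = cos φ₂ sin Δλ = 0.008827
φₘ = atan2(sin φ₁ + sin φ₂, √((cos φ₁ + Bx)² + By²)) = 10.55060°
λₘ = λ₁ + atan2(By, cos φ₁ + Bx) = -71.18339°

10.551°N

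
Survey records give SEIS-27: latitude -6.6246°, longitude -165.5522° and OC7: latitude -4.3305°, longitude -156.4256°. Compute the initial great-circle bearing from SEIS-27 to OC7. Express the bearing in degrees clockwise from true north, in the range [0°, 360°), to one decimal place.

Δλ = 9.1266°
y = sin Δλ · cos φ₂ = 0.158164
x = cos φ₁ sin φ₂ − sin φ₁ cos φ₂ cos Δλ = 0.038573
θ = atan2(y, x) = 76.2944° → 76.2944° (mod 360°)

76.3°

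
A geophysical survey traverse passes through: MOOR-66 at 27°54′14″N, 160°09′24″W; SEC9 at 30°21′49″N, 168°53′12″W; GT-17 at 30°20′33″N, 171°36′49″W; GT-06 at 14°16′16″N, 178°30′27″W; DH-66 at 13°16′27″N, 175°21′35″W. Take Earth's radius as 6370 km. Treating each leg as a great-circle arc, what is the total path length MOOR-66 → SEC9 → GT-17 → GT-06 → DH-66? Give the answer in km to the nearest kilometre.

3431 km

MOOR-66: φ = +27.90389°, λ = -160.15667°
SEC9: φ = +30.36361°, λ = -168.88667°
GT-17: φ = +30.34250°, λ = -171.61361°
GT-06: φ = +14.27111°, λ = -178.50750°
DH-66: φ = +13.27417°, λ = -175.35972°
MOOR-66→SEC9: c = 0.139795 rad, d = 890.50 km
SEC9→GT-17: c = 0.041071 rad, d = 261.62 km
GT-17→GT-06: c = 0.301573 rad, d = 1921.02 km
GT-06→DH-66: c = 0.056124 rad, d = 357.51 km
Total = 890.50 + 261.62 + 1921.02 + 357.51 = 3430.64 km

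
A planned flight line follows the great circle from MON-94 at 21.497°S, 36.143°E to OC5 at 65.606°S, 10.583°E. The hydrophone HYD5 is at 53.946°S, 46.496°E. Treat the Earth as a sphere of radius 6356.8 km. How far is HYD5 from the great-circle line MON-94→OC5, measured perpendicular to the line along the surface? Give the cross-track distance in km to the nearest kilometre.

δ₁₃ = central angle MON-94→HYD5 = 0.582747 rad  (haversine)
θ₁₃ = bearing MON-94→HYD5 = 168.919°,  θ₁₂ = bearing MON-94→OC5 = 194.073°
dₓₜ = R·arcsin(sin δ₁₃ · sin(θ₁₃ − θ₁₂)) = 6356.8·arcsin(0.55032·sin(-25.154°)) = -1500.859 km
|dₓₜ| = 1500.859 km

1501 km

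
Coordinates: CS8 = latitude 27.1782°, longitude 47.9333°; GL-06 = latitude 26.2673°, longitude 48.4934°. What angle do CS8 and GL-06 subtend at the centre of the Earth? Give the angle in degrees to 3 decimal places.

Δφ = -0.9109°,  Δλ = 0.5601°
a = sin²(Δφ/2) + cos φ₁ cos φ₂ sin²(Δλ/2) = 0.000082
c = 2·arcsin(√a) = 0.018138 rad = 1.0392°

1.039°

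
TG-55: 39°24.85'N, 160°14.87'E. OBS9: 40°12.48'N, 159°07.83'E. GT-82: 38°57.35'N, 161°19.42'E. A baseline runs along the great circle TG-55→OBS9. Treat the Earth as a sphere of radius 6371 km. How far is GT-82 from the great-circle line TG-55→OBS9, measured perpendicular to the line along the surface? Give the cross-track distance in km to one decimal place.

26.8 km

TG-55: φ = +39.41417°, λ = +160.24783°
OBS9: φ = +40.20800°, λ = +159.13050°
GT-82: φ = +38.95583°, λ = +161.32367°
δ₁₃ = central angle TG-55→GT-82 = 0.016607 rad  (haversine)
θ₁₃ = bearing TG-55→GT-82 = 118.454°,  θ₁₂ = bearing TG-55→OBS9 = 313.122°
dₓₜ = R·arcsin(sin δ₁₃ · sin(θ₁₃ − θ₁₂)) = 6371·arcsin(0.01661·sin(-194.668°)) = 26.791 km
|dₓₜ| = 26.791 km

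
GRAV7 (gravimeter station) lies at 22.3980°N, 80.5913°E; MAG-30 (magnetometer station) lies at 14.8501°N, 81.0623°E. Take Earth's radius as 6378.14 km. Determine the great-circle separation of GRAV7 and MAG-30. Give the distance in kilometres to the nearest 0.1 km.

841.7 km

Δφ = -7.5479°,  Δλ = 0.4710°
a = sin²(Δφ/2) + cos φ₁ cos φ₂ sin²(Δλ/2) = 0.004347
c = 2·arcsin(√a) = 0.131965 rad = 7.5611°
d = R·c = 6378.14 × 0.131965 = 841.7 km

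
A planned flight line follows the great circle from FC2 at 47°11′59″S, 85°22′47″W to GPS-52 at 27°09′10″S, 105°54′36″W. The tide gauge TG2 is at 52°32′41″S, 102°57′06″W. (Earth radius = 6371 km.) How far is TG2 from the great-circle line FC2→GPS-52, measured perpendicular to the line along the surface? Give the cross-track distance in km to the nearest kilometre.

FC2: φ = -47.19972°, λ = -85.37972°
GPS-52: φ = -27.15278°, λ = -105.91000°
TG2: φ = -52.54472°, λ = -102.95167°
δ₁₃ = central angle FC2→TG2 = 0.217818 rad  (haversine)
θ₁₃ = bearing FC2→TG2 = 238.169°,  θ₁₂ = bearing FC2→GPS-52 = 313.998°
dₓₜ = R·arcsin(sin δ₁₃ · sin(θ₁₃ − θ₁₂)) = 6371·arcsin(0.21610·sin(-75.829°)) = -1344.836 km
|dₓₜ| = 1344.836 km

1345 km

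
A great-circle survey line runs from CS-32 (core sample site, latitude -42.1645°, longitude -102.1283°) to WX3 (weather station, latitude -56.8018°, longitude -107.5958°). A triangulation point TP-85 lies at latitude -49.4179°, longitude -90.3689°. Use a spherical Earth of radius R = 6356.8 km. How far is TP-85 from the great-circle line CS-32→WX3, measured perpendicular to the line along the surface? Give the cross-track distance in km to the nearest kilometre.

1003 km

δ₁₃ = central angle CS-32→TP-85 = 0.190671 rad  (haversine)
θ₁₃ = bearing CS-32→TP-85 = 135.608°,  θ₁₂ = bearing CS-32→WX3 = 191.590°
dₓₜ = R·arcsin(sin δ₁₃ · sin(θ₁₃ − θ₁₂)) = 6356.8·arcsin(0.18952·sin(-55.983°)) = -1002.715 km
|dₓₜ| = 1002.715 km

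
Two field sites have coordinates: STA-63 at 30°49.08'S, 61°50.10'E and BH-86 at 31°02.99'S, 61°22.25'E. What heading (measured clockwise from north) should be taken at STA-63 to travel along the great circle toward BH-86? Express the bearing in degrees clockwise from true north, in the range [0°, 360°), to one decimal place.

239.7°

STA-63: φ = -30.81800°, λ = +61.83500°
BH-86: φ = -31.04983°, λ = +61.37083°
Δλ = -0.4642°
y = sin Δλ · cos φ₂ = -0.006940
x = cos φ₁ sin φ₂ − sin φ₁ cos φ₂ cos Δλ = -0.004061
θ = atan2(y, x) = -120.3308° → 239.6692° (mod 360°)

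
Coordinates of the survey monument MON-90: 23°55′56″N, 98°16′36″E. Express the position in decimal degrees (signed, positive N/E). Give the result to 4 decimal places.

lat: 23.9322° N → +23.9322°
lon: 98.2767° E → +98.2767°

+23.9322°, +98.2767°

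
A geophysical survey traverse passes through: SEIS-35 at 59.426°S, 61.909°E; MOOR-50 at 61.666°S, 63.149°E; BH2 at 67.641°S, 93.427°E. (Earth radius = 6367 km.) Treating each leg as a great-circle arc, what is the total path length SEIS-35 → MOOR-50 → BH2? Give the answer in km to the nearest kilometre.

1823 km

SEIS-35→MOOR-50: c = 0.040516 rad, d = 257.97 km
MOOR-50→BH2: c = 0.245816 rad, d = 1565.11 km
Total = 257.97 + 1565.11 = 1823.08 km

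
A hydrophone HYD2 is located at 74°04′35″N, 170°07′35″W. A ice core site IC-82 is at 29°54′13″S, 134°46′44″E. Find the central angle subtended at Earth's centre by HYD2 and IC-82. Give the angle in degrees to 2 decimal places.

HYD2: φ = +74.07639°, λ = -170.12639°
IC-82: φ = -29.90361°, λ = +134.77889°
Δφ = -103.9800°,  Δλ = -55.0947°
a = sin²(Δφ/2) + cos φ₁ cos φ₂ sin²(Δλ/2) = 0.671661
c = 2·arcsin(√a) = 1.921247 rad = 110.0794°

110.08°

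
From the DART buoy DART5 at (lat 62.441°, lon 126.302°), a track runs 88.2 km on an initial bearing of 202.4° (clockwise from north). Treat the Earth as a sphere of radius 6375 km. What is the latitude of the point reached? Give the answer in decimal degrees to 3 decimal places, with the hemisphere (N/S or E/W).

61.707°N

δ = d/R = 88.2/6375 = 0.013835 rad
φ₂ = arcsin(sin φ₁ cos δ + cos φ₁ sin δ cos θ)
   = arcsin(0.88653·0.99990 + 0.46266·0.01383·-0.92455) = 61.70662°
λ₂ = λ₁ + atan2(sin θ sin δ cos φ₁, cos δ − sin φ₁ sin φ₂) = 125.66470°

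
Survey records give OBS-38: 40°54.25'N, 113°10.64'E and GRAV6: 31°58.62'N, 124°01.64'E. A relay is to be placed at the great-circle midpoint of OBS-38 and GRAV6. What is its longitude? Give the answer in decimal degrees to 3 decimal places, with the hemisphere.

OBS-38: φ = +40.90417°, λ = +113.17733°
GRAV6: φ = +31.97700°, λ = +124.02733°
Bx = cos φ₂ cos Δλ = 0.833097,  By = cos φ₂ sin Δλ = 0.159675
φₘ = atan2(sin φ₁ + sin φ₂, √((cos φ₁ + Bx)² + By²)) = 36.56316°
λₘ = λ₁ + atan2(By, cos φ₁ + Bx) = 118.91595°

118.916°E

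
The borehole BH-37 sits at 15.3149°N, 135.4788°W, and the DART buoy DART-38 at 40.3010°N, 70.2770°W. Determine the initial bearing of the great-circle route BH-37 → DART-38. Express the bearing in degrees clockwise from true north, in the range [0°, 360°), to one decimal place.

52.1°

Δλ = 65.2018°
y = sin Δλ · cos φ₂ = 0.692333
x = cos φ₁ sin φ₂ − sin φ₁ cos φ₂ cos Δλ = 0.539347
θ = atan2(y, x) = 52.0804° → 52.0804° (mod 360°)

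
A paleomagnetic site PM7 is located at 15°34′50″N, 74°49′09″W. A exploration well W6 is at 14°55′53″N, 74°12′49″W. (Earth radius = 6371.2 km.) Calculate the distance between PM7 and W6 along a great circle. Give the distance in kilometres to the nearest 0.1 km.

PM7: φ = +15.58056°, λ = -74.81917°
W6: φ = +14.93139°, λ = -74.21361°
Δφ = -0.6492°,  Δλ = 0.6056°
a = sin²(Δφ/2) + cos φ₁ cos φ₂ sin²(Δλ/2) = 0.000058
c = 2·arcsin(√a) = 0.015243 rad = 0.8733°
d = R·c = 6371.2 × 0.015243 = 97.1 km

97.1 km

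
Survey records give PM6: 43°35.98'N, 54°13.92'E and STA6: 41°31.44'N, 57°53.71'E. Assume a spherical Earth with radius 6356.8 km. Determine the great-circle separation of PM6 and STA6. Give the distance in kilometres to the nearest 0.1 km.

377.6 km

PM6: φ = +43.59967°, λ = +54.23200°
STA6: φ = +41.52400°, λ = +57.89517°
Δφ = -2.0757°,  Δλ = 3.6632°
a = sin²(Δφ/2) + cos φ₁ cos φ₂ sin²(Δλ/2) = 0.000882
c = 2·arcsin(√a) = 0.059403 rad = 3.4036°
d = R·c = 6356.8 × 0.059403 = 377.6 km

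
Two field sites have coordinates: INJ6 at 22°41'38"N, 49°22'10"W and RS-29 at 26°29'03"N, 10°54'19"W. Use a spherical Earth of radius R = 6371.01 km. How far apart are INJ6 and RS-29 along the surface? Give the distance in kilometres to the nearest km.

3898 km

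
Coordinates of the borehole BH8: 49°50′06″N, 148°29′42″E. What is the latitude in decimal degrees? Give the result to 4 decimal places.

49° + 50′/60 + 6″/3600 = 49 + 0.83333 + 0.00167 = 49.8350°

49.8350°N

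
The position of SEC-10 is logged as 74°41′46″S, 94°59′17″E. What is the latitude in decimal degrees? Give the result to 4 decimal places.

74° + 41′/60 + 46″/3600 = 74 + 0.68333 + 0.01278 = 74.6961°

74.6961°S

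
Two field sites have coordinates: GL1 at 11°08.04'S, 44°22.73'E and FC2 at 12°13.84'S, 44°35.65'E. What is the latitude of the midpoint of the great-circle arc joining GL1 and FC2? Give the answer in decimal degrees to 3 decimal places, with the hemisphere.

GL1: φ = -11.13400°, λ = +44.37883°
FC2: φ = -12.23067°, λ = +44.59417°
Bx = cos φ₂ cos Δλ = 0.977296,  By = cos φ₂ sin Δλ = 0.003673
φₘ = atan2(sin φ₁ + sin φ₂, √((cos φ₁ + Bx)² + By²)) = -11.68235°
λₘ = λ₁ + atan2(By, cos φ₁ + Bx) = 44.48629°

11.682°S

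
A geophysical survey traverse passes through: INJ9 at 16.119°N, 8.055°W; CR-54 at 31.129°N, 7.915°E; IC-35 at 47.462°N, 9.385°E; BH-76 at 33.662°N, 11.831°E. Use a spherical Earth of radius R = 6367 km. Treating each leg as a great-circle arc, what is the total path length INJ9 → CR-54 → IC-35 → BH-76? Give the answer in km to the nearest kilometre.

INJ9→CR-54: c = 0.364947 rad, d = 2323.62 km
CR-54→IC-35: c = 0.285741 rad, d = 1819.31 km
IC-35→BH-76: c = 0.242995 rad, d = 1547.15 km
Total = 2323.62 + 1819.31 + 1547.15 = 5690.08 km

5690 km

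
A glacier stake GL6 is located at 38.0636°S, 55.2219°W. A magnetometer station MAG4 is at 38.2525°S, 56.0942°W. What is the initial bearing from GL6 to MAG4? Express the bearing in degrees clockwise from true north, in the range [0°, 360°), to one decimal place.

254.3°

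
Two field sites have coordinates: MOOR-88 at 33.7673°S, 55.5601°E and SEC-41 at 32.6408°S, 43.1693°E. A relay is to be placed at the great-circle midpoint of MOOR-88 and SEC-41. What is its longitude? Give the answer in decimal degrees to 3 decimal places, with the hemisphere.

Bx = cos φ₂ cos Δλ = 0.822454,  By = cos φ₂ sin Δλ = -0.180690
φₘ = atan2(sin φ₁ + sin φ₂, √((cos φ₁ + Bx)² + By²)) = -33.35800°
λₘ = λ₁ + atan2(By, cos φ₁ + Bx) = 49.32468°

49.325°E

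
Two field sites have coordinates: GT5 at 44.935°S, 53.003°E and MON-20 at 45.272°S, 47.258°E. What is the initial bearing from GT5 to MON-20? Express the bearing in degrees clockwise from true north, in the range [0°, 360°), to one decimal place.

Δλ = -5.7450°
y = sin Δλ · cos φ₂ = -0.070445
x = cos φ₁ sin φ₂ − sin φ₁ cos φ₂ cos Δλ = -0.008378
θ = atan2(y, x) = -96.7825° → 263.2175° (mod 360°)

263.2°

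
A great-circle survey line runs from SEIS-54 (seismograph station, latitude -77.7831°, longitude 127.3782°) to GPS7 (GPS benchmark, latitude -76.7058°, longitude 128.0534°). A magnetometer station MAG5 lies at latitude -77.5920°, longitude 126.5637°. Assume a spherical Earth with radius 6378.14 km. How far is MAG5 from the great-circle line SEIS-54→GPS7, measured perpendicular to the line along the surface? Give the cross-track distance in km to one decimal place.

δ₁₃ = central angle SEIS-54→MAG5 = 0.004507 rad  (haversine)
θ₁₃ = bearing SEIS-54→MAG5 = 317.335°,  θ₁₂ = bearing SEIS-54→GPS7 = 8.208°
dₓₜ = R·arcsin(sin δ₁₃ · sin(θ₁₃ − θ₁₂)) = 6378.14·arcsin(0.00451·sin(309.127°)) = -22.300 km
|dₓₜ| = 22.300 km

22.3 km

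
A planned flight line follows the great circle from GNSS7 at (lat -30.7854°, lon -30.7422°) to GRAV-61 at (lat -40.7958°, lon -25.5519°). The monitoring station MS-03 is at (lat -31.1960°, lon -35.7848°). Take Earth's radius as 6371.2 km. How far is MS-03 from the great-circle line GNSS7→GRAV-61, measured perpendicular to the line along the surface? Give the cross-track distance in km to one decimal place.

467.2 km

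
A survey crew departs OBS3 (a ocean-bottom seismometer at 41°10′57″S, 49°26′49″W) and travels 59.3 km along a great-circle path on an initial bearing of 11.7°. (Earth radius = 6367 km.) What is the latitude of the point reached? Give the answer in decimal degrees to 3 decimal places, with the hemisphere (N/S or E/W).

40.660°S

OBS3: φ = -41.18250°, λ = -49.44694°
δ = d/R = 59.3/6367 = 0.009314 rad
φ₂ = arcsin(sin φ₁ cos δ + cos φ₁ sin δ cos θ)
   = arcsin(-0.65846·0.99996 + 0.75262·0.00931·0.97922) = -40.65987°
λ₂ = λ₁ + atan2(sin θ sin δ cos φ₁, cos δ − sin φ₁ sin φ₂) = -49.30430°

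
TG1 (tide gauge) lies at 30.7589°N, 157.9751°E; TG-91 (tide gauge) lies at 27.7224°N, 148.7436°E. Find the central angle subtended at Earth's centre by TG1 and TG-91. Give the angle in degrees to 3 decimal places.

8.605°

Δφ = -3.0365°,  Δλ = -9.2315°
a = sin²(Δφ/2) + cos φ₁ cos φ₂ sin²(Δλ/2) = 0.005628
c = 2·arcsin(√a) = 0.150183 rad = 8.6048°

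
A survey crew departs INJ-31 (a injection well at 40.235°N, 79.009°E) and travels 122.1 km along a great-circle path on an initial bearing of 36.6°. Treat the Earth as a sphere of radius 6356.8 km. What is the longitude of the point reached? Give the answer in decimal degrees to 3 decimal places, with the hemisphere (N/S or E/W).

79.880°E

δ = d/R = 122.1/6356.8 = 0.019208 rad
φ₂ = arcsin(sin φ₁ cos δ + cos φ₁ sin δ cos θ)
   = arcsin(0.64592·0.99982 + 0.76340·0.01921·0.80282) = 41.11528°
λ₂ = λ₁ + atan2(sin θ sin δ cos φ₁, cos δ − sin φ₁ sin φ₂) = 79.87993°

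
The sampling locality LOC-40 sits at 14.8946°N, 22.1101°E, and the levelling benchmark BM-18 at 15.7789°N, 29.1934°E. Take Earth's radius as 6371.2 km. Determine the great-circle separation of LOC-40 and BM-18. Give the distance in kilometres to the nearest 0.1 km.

765.9 km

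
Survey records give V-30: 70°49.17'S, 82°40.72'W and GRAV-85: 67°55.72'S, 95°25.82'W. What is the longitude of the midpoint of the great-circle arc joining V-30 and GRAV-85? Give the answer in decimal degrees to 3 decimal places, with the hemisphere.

V-30: φ = -70.81950°, λ = -82.67867°
GRAV-85: φ = -67.92867°, λ = -95.43033°
Bx = cos φ₂ cos Δλ = 0.366493,  By = cos φ₂ sin Δλ = -0.082940
φₘ = atan2(sin φ₁ + sin φ₂, √((cos φ₁ + Bx)² + By²)) = -69.49048°
λₘ = λ₁ + atan2(By, cos φ₁ + Bx) = -89.48369°

89.484°W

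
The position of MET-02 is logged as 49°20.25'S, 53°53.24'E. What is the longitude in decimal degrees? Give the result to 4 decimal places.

53° + 53.24′/60 = 53 + 0.88733 = 53.8873°

53.8873°E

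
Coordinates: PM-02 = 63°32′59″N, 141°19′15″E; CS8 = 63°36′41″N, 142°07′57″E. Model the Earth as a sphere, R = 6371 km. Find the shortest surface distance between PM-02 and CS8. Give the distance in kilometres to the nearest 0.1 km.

PM-02: φ = +63.54972°, λ = +141.32083°
CS8: φ = +63.61139°, λ = +142.13250°
Δφ = 0.0617°,  Δλ = 0.8117°
a = sin²(Δφ/2) + cos φ₁ cos φ₂ sin²(Δλ/2) = 0.000010
c = 2·arcsin(√a) = 0.006394 rad = 0.3664°
d = R·c = 6371 × 0.006394 = 40.7 km

40.7 km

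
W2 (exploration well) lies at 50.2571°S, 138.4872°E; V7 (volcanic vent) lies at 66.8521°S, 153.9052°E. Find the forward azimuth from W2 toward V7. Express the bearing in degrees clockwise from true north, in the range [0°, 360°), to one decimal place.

Δλ = 15.4180°
y = sin Δλ · cos φ₂ = 0.104511
x = cos φ₁ sin φ₂ − sin φ₁ cos φ₂ cos Δλ = -0.296483
θ = atan2(y, x) = 160.5823° → 160.5823° (mod 360°)

160.6°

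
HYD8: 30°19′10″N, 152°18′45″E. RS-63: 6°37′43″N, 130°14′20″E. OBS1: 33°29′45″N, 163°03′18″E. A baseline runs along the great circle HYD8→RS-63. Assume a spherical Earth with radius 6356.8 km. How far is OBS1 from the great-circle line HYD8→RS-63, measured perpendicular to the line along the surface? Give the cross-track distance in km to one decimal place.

405.8 km

HYD8: φ = +30.31944°, λ = +152.31250°
RS-63: φ = +6.62861°, λ = +130.23889°
OBS1: φ = +33.49583°, λ = +163.05500°
δ₁₃ = central angle HYD8→OBS1 = 0.168438 rad  (haversine)
θ₁₃ = bearing HYD8→OBS1 = 68.004°,  θ₁₂ = bearing HYD8→RS-63 = 225.639°
dₓₜ = R·arcsin(sin δ₁₃ · sin(θ₁₃ − θ₁₂)) = 6356.8·arcsin(0.16764·sin(-157.635°)) = -405.769 km
|dₓₜ| = 405.769 km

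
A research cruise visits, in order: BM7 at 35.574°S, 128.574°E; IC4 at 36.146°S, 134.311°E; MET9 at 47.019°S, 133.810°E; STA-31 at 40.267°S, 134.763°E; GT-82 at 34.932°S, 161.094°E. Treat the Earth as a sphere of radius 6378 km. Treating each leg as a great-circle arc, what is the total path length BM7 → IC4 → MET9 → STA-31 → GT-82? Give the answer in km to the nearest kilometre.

4875 km

BM7→IC4: c = 0.081749 rad, d = 521.40 km
IC4→MET9: c = 0.189881 rad, d = 1211.06 km
MET9→STA-31: c = 0.118455 rad, d = 755.51 km
STA-31→GT-82: c = 0.374301 rad, d = 2387.29 km
Total = 521.40 + 1211.06 + 755.51 + 2387.29 = 4875.26 km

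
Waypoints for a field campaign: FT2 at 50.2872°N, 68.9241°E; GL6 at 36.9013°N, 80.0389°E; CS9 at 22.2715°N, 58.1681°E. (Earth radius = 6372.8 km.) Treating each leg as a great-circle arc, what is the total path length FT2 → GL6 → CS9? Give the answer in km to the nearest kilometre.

4390 km

FT2→GL6: c = 0.271949 rad, d = 1733.08 km
GL6→CS9: c = 0.416980 rad, d = 2657.33 km
Total = 1733.08 + 2657.33 = 4390.41 km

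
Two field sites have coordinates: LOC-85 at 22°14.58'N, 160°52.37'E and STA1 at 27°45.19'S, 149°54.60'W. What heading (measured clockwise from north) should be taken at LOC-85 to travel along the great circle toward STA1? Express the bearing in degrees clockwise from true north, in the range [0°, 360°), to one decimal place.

LOC-85: φ = +22.24300°, λ = +160.87283°
STA1: φ = -27.75317°, λ = -149.91000°
Δλ = 49.2172°
y = sin Δλ · cos φ₂ = 0.670085
x = cos φ₁ sin φ₂ − sin φ₁ cos φ₂ cos Δλ = -0.649825
θ = atan2(y, x) = 134.1206° → 134.1206° (mod 360°)

134.1°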